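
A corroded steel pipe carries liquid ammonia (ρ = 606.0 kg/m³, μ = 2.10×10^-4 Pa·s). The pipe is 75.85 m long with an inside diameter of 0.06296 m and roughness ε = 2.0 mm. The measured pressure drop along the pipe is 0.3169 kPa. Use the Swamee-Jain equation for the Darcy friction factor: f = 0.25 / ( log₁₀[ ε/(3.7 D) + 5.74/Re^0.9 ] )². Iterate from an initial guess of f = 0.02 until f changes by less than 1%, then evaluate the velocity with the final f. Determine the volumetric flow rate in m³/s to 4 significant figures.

Q ≈ 3.727×10^-4 m³/s

Rearranging Darcy-Weisbach: V = √(2·ΔP·D/(f·L·ρ)). With ε/D = 0.002/0.06296 = 0.0318, iterate starting from f = 0.02:
  f = 0.02 → V = √(2·316.9·0.06296/(0.02·75.85·606)) = 0.2083 m/s; Re = ρVD/μ = 3.785e+04; f → 0.05979
  f = 0.05979 → V = 0.1205 m/s; Re = 2.189e+04; f → 0.06057
  f = 0.06057 → V = 0.1197 m/s; Re = 2.175e+04; f → 0.06058
Converged (Δf/f < 1%). With the final f = 0.06058: V = √(2·316.9·0.06296/(0.06058·75.85·606)) = 0.1197 m/s.
Q = V·A = 0.1197·(π/4·0.06296²) = 0.0003727 m³/s = 3.727×10^-4 m³/s.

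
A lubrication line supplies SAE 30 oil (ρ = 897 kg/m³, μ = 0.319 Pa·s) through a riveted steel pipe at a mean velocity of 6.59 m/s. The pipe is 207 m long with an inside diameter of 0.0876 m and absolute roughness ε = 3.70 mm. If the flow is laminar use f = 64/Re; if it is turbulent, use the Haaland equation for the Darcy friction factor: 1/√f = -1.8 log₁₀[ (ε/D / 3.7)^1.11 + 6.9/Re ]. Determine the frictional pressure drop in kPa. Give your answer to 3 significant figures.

Reynolds number Re = ρVD/μ = 897 · 6.59 · 0.0876 / 0.319 = 1623.
Re < 2300 → laminar flow, so f = 64/Re = 64/1623 = 0.03943 (the turbulent correlation is not needed).
Darcy-Weisbach: ΔP = f(L/D)(ρV²/2) = 0.03943·(207/0.0876)·(897·6.59²/2) = 0.03943·2363·1.948e+04 = 1.815e+06 Pa.
ΔP = 1.815e+06 Pa = 1810 kPa.

ΔP ≈ 1810 kPa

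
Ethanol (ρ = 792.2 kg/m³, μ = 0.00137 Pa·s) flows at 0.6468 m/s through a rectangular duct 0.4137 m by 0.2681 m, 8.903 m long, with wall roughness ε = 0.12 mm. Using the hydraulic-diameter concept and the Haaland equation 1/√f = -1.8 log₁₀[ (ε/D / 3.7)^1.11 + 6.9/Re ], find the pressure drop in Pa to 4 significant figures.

Hydraulic diameter D_h = 4A/P = 4·(0.4137·0.2681)/(2·(0.4137+0.2681)) = 0.4437/1.364 = 0.3254 m.
Re = ρVD_h/μ = 792.2·0.6468·0.3254/0.00137 = 1.217e+05.
ε/D_h = 0.00012/0.3254 = 0.000369; Haaland gives 1/√f = -1.8 log₁₀[3.62e-05+5.67e-05] = 7.258, so f = 0.01898.
ΔP = f(L/D_h)(ρV²/2) = 0.01898·8.903/0.3254·165.7 = 86.08 Pa.

ΔP ≈ 86.08 Pa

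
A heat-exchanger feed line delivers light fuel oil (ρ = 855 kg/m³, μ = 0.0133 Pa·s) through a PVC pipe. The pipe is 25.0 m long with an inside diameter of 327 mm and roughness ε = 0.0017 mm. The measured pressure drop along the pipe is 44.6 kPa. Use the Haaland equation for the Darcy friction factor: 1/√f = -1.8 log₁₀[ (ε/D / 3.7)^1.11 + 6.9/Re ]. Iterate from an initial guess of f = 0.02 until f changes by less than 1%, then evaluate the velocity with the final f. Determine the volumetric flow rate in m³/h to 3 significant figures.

Q ≈ 2830 m³/h

Rearranging Darcy-Weisbach: V = √(2·ΔP·D/(f·L·ρ)). With ε/D = 1.7e-06/0.327 = 5.2e-06, iterate starting from f = 0.02:
  f = 0.02 → V = √(2·4.46e+04·0.327/(0.02·25·855)) = 8.26 m/s; Re = ρVD/μ = 1.736e+05; f → 0.01596
  f = 0.01596 → V = 9.246 m/s; Re = 1.944e+05; f → 0.01561
  f = 0.01561 → V = 9.348 m/s; Re = 1.965e+05; f → 0.01558
Converged (Δf/f < 1%). With the final f = 0.01558: V = √(2·4.46e+04·0.327/(0.01558·25·855)) = 9.358 m/s.
Q = V·A = 9.358·(π/4·0.327²) = 0.7859 m³/s = 2830 m³/h.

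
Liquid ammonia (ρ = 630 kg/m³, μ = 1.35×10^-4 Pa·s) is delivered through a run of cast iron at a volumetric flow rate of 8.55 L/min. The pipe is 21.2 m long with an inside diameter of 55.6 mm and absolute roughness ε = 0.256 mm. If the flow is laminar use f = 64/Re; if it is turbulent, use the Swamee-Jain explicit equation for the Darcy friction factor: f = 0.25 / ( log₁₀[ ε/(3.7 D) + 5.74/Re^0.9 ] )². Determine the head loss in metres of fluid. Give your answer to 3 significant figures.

Q = 8.55 L/min = 8.55/60000 = 0.0001425 m³/s.
Cross-sectional area A = πD²/4 = π(0.0556)²/4 = 0.002428 m²; mean velocity V = Q/A = 0.0001425/0.002428 = 0.05869 m/s.
Reynolds number Re = ρVD/μ = 630 · 0.05869 · 0.0556 / 0.000135 = 1.523e+04.
Re > 4000 → turbulent. Relative roughness ε/D = 0.000256/0.0556 = 0.0046. Swamee-Jain: f = 0.25/(log₁₀[0.0046/3.7 + 5.74/1.523e+04^0.9])² = 0.25/(log₁₀[0.00124 + 0.000987])² = 0.25/(-2.651)² = 0.03556.
Darcy-Weisbach: ΔP = f(L/D)(ρV²/2) = 0.03556·(21.2/0.0556)·(630·0.05869²/2) = 0.03556·381.3·1.085 = 14.71 Pa.
Head loss h_f = ΔP/(ρg) = 14.71/(630·9.81) = 0.00238 m.

h_f ≈ 0.00238 m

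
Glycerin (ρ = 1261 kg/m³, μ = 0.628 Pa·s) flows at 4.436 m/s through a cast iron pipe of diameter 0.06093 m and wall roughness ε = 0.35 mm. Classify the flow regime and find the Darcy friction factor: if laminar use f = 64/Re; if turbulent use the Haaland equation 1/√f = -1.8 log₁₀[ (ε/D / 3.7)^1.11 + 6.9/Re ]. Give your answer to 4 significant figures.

Re = ρVD/μ = 1261·4.436·0.06093/0.628 = 542.7.
Re < 2300 → laminar, so f = 64/Re = 0.1179 (roughness is irrelevant in laminar flow).

f ≈ 0.1179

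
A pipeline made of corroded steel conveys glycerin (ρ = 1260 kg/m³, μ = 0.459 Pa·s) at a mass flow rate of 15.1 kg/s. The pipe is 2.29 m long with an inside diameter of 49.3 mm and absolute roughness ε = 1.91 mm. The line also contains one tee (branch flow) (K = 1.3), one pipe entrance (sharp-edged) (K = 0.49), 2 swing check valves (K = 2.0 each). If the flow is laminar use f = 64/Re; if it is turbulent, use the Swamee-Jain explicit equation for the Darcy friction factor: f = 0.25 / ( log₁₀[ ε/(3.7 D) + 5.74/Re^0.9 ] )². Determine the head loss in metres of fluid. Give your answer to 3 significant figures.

h_f ≈ 18.7 m

A = πD²/4 = π(0.0493)²/4 = 0.001909 m²; mean velocity V = ṁ/(ρA) = 15.1/(1260 · 0.001909) = 6.278 m/s.
Reynolds number Re = ρVD/μ = 1260 · 6.278 · 0.0493 / 0.459 = 849.6.
Re < 2300 → laminar flow, so f = 64/Re = 64/849.6 = 0.07533 (the turbulent correlation is not needed).
Total minor-loss coefficient ΣK = 1·1.3 + 1·0.49 + 2·2 = 5.79.
ΔP = [f·L/D + ΣK]·(ρV²/2) = [0.07533·2.29/0.0493 + 5.79]·(1260·6.278²/2) = [3.499 + 5.79]·2.483e+04 = 2.307e+05 Pa.
Head loss h_f = ΔP/(ρg) = 2.307e+05/(1260·9.81) = 18.7 m.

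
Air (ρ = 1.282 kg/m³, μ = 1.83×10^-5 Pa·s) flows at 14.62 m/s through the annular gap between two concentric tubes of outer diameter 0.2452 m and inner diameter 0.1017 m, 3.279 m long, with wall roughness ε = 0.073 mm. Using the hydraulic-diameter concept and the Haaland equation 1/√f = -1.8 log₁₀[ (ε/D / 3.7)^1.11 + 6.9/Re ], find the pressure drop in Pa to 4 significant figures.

Hydraulic diameter D_h = 4A/P = D_o - D_i = 0.2452 - 0.1017 = 0.1435 m.
Re = ρVD_h/μ = 1.282·14.62·0.1435/1.83e-05 = 1.47e+05.
ε/D_h = 7.3e-05/0.1435 = 0.000509; Haaland gives 1/√f = -1.8 log₁₀[5.17e-05+4.69e-05] = 7.211, so f = 0.01923.
ΔP = f(L/D_h)(ρV²/2) = 0.01923·3.279/0.1435·137 = 60.21 Pa.

ΔP ≈ 60.21 Pa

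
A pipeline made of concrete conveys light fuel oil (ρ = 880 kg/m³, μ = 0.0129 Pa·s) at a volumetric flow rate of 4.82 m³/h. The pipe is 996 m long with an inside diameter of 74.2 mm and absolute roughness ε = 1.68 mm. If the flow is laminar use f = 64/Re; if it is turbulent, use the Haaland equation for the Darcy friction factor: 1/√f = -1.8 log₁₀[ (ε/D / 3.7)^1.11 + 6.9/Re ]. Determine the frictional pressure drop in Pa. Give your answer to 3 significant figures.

ΔP ≈ 23100 Pa

Q = 4.82 m³/h = 4.82/3600 = 0.001339 m³/s.
Cross-sectional area A = πD²/4 = π(0.0742)²/4 = 0.004324 m²; mean velocity V = Q/A = 0.001339/0.004324 = 0.3096 m/s.
Reynolds number Re = ρVD/μ = 880 · 0.3096 · 0.0742 / 0.0129 = 1567.
Re < 2300 → laminar flow, so f = 64/Re = 64/1567 = 0.04084 (the turbulent correlation is not needed).
Darcy-Weisbach: ΔP = f(L/D)(ρV²/2) = 0.04084·(996/0.0742)·(880·0.3096²/2) = 0.04084·1.342e+04·42.18 = 2.312e+04 Pa.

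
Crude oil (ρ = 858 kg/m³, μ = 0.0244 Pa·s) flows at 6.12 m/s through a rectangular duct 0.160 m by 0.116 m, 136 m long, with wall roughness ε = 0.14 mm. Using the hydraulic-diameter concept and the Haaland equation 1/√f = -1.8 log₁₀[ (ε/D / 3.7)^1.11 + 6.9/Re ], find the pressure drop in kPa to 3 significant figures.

ΔP ≈ 421 kPa

Hydraulic diameter D_h = 4A/P = 4·(0.16·0.116)/(2·(0.16+0.116)) = 0.07424/0.552 = 0.1345 m.
Re = ρVD_h/μ = 858·6.12·0.1345/0.0244 = 2.894e+04.
ε/D_h = 0.00014/0.1345 = 0.00104; Haaland gives 1/√f = -1.8 log₁₀[0.000114+0.000238] = 6.214, so f = 0.02589.
ΔP = f(L/D_h)(ρV²/2) = 0.02589·136/0.1345·1.607e+04 = 4.207e+05 Pa.
ΔP = 421 kPa.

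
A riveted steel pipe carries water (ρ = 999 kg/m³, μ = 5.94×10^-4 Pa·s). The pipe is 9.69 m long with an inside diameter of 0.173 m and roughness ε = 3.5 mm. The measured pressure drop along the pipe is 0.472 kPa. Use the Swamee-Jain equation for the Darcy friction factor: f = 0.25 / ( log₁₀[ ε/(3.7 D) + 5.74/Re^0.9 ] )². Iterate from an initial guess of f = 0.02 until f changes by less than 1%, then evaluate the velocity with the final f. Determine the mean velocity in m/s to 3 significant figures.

V ≈ 0.585 m/s

Rearranging Darcy-Weisbach: V = √(2·ΔP·D/(f·L·ρ)). With ε/D = 0.0035/0.173 = 0.0202, iterate starting from f = 0.02:
  f = 0.02 → V = √(2·472·0.173/(0.02·9.69·999)) = 0.9184 m/s; Re = ρVD/μ = 2.672e+05; f → 0.04911
  f = 0.04911 → V = 0.5861 m/s; Re = 1.705e+05; f → 0.04924
Converged (Δf/f < 1%). With the final f = 0.04924: V = √(2·472·0.173/(0.04924·9.69·999)) = 0.5854 m/s.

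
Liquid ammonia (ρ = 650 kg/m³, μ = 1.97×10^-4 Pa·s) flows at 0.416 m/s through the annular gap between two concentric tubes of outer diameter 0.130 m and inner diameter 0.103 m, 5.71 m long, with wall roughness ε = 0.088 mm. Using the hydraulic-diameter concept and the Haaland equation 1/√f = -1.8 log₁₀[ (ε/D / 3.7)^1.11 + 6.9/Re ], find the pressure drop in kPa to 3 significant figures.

ΔP ≈ 0.352 kPa

Hydraulic diameter D_h = 4A/P = D_o - D_i = 0.13 - 0.103 = 0.027 m.
Re = ρVD_h/μ = 650·0.416·0.027/0.000197 = 3.706e+04.
ε/D_h = 8.8e-05/0.027 = 0.00326; Haaland gives 1/√f = -1.8 log₁₀[0.000406+0.000186] = 5.809, so f = 0.02963.
ΔP = f(L/D_h)(ρV²/2) = 0.02963·5.71/0.027·56.24 = 352.5 Pa.
ΔP = 0.352 kPa.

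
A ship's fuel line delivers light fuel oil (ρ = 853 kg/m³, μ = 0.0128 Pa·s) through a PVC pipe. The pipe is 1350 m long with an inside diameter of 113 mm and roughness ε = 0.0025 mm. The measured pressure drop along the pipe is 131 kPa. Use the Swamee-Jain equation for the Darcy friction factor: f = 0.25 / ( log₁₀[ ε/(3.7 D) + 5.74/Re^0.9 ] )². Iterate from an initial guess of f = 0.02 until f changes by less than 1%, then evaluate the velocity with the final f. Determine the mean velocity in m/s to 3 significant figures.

Rearranging Darcy-Weisbach: V = √(2·ΔP·D/(f·L·ρ)). With ε/D = 2.5e-06/0.113 = 2.21e-05, iterate starting from f = 0.02:
  f = 0.02 → V = √(2·1.31e+05·0.113/(0.02·1350·853)) = 1.134 m/s; Re = ρVD/μ = 8538; f → 0.0324
  f = 0.0324 → V = 0.8908 m/s; Re = 6708; f → 0.03471
  f = 0.03471 → V = 0.8606 m/s; Re = 6481; f → 0.03506
Converged (Δf/f < 1%). With the final f = 0.03506: V = √(2·1.31e+05·0.113/(0.03506·1350·853)) = 0.8563 m/s.

V ≈ 0.856 m/s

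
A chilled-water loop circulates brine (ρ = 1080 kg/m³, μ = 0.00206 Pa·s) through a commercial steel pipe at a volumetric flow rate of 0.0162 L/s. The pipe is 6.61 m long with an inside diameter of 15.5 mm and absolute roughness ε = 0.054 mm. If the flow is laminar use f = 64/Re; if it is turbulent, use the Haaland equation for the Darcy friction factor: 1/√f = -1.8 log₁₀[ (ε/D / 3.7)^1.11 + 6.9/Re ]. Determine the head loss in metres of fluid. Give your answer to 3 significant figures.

Q = 0.0162 L/s = 0.0162/1000 = 1.62e-05 m³/s.
Cross-sectional area A = πD²/4 = π(0.0155)²/4 = 0.0001887 m²; mean velocity V = Q/A = 1.62e-05/0.0001887 = 0.08585 m/s.
Reynolds number Re = ρVD/μ = 1080 · 0.08585 · 0.0155 / 0.00206 = 697.7.
Re < 2300 → laminar flow, so f = 64/Re = 64/697.7 = 0.09173 (the turbulent correlation is not needed).
Darcy-Weisbach: ΔP = f(L/D)(ρV²/2) = 0.09173·(6.61/0.0155)·(1080·0.08585²/2) = 0.09173·426.5·3.98 = 155.7 Pa.
Head loss h_f = ΔP/(ρg) = 155.7/(1080·9.81) = 0.0147 m.

h_f ≈ 0.0147 m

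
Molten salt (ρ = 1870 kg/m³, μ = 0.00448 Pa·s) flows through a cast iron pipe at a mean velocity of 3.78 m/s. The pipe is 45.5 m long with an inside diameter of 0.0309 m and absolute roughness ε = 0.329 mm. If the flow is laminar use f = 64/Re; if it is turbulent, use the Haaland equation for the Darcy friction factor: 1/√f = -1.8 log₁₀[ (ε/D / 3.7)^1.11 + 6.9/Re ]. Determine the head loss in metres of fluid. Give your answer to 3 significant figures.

Reynolds number Re = ρVD/μ = 1870 · 3.78 · 0.0309 / 0.00448 = 4.875e+04.
Re > 4000 → turbulent. Relative roughness ε/D = 0.000329/0.0309 = 0.0106. Haaland: 1/√f = -1.8 log₁₀[(0.0106/3.7)^1.11 + 6.9/4.875e+04] = -1.8 log₁₀[0.00151 + 0.000142] = 5.007, so f = 0.03989.
Darcy-Weisbach: ΔP = f(L/D)(ρV²/2) = 0.03989·(45.5/0.0309)·(1870·3.78²/2) = 0.03989·1472·1.336e+04 = 7.847e+05 Pa.
Head loss h_f = ΔP/(ρg) = 7.847e+05/(1870·9.81) = 42.8 m.

h_f ≈ 42.8 m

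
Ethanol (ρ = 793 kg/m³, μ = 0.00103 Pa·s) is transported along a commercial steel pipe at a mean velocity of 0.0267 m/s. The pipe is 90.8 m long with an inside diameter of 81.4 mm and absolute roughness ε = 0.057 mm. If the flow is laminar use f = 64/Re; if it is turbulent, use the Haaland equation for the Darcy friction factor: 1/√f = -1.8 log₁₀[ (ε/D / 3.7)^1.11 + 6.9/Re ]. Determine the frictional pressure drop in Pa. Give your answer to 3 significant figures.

ΔP ≈ 12.1 Pa

Reynolds number Re = ρVD/μ = 793 · 0.0267 · 0.0814 / 0.00103 = 1673.
Re < 2300 → laminar flow, so f = 64/Re = 64/1673 = 0.03825 (the turbulent correlation is not needed).
Darcy-Weisbach: ΔP = f(L/D)(ρV²/2) = 0.03825·(90.8/0.0814)·(793·0.0267²/2) = 0.03825·1115·0.2827 = 12.06 Pa.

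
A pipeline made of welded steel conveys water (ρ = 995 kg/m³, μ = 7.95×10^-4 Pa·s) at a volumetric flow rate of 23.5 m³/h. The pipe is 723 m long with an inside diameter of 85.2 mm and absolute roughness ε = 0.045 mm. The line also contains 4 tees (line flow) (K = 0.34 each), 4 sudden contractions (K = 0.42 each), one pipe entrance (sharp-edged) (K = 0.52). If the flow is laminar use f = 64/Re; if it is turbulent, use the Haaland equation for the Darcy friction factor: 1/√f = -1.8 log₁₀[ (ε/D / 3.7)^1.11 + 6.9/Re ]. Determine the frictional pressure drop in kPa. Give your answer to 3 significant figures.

Q = 23.5 m³/h = 23.5/3600 = 0.006528 m³/s.
Cross-sectional area A = πD²/4 = π(0.0852)²/4 = 0.005701 m²; mean velocity V = Q/A = 0.006528/0.005701 = 1.145 m/s.
Reynolds number Re = ρVD/μ = 995 · 1.145 · 0.0852 / 0.000795 = 1.221e+05.
Re > 4000 → turbulent. Relative roughness ε/D = 4.5e-05/0.0852 = 0.000528. Haaland: 1/√f = -1.8 log₁₀[(0.000528/3.7)^1.11 + 6.9/1.221e+05] = -1.8 log₁₀[5.39e-05 + 5.65e-05] = 7.123, so f = 0.01971.
Total minor-loss coefficient ΣK = 4·0.34 + 4·0.42 + 1·0.52 = 3.56.
ΔP = [f·L/D + ΣK]·(ρV²/2) = [0.01971·723/0.0852 + 3.56]·(995·1.145²/2) = [167.3 + 3.56]·652.2 = 1.114e+05 Pa.
ΔP = 1.114e+05 Pa = 111 kPa.

ΔP ≈ 111 kPa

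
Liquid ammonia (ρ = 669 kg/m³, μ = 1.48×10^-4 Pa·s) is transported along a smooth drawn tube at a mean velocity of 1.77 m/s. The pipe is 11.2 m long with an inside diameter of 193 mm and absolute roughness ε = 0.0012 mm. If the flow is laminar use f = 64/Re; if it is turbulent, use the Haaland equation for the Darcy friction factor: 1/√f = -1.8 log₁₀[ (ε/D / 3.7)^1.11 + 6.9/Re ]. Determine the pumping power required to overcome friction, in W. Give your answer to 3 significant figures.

Reynolds number Re = ρVD/μ = 669 · 1.77 · 0.193 / 0.000148 = 1.544e+06.
Re > 4000 → turbulent. Relative roughness ε/D = 1.2e-06/0.193 = 6.22e-06. Haaland: 1/√f = -1.8 log₁₀[(6.22e-06/3.7)^1.11 + 6.9/1.544e+06] = -1.8 log₁₀[3.89e-07 + 4.47e-06] = 9.564, so f = 0.01093.
Darcy-Weisbach: ΔP = f(L/D)(ρV²/2) = 0.01093·(11.2/0.193)·(669·1.77²/2) = 0.01093·58.03·1048 = 664.8 Pa.
Q = V·A = 1.77·0.02926 = 0.05178 m³/s.
Pumping power P = QΔP = 0.05178·664.8 = 34.42 W = 34.4 W.

P ≈ 34.4 W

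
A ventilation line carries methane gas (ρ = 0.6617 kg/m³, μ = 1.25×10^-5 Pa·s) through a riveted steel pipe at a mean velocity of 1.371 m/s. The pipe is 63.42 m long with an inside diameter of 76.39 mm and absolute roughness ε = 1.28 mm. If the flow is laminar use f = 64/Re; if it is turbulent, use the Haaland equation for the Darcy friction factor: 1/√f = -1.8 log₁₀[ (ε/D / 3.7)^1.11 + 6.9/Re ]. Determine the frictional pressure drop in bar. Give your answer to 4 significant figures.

Reynolds number Re = ρVD/μ = 0.6617 · 1.371 · 0.07639 / 1.25e-05 = 5544.
Re > 4000 → turbulent. Relative roughness ε/D = 0.00128/0.07639 = 0.0168. Haaland: 1/√f = -1.8 log₁₀[(0.0168/3.7)^1.11 + 6.9/5544] = -1.8 log₁₀[0.0025 + 0.00124] = 4.368, so f = 0.05242.
Darcy-Weisbach: ΔP = f(L/D)(ρV²/2) = 0.05242·(63.42/0.07639)·(0.6617·1.371²/2) = 0.05242·830.2·0.6219 = 27.06 Pa.
ΔP = 27.06 Pa = 2.706×10^-4 bar.

ΔP ≈ 2.706×10^-4 bar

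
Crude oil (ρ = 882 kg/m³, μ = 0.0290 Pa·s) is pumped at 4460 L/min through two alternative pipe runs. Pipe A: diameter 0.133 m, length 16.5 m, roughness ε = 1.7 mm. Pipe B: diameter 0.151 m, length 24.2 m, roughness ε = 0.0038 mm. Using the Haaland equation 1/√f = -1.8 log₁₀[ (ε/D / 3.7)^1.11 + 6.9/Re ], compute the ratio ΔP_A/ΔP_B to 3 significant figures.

Pipe A: V = Q/A = 0.07433/0.01389 = 5.35 m/s; Re = 2.164e+04; ε/D = 0.0128; Haaland → f = 0.04351; ΔP_A = f(L/D)(ρV²/2) = 6.815e+04 Pa.
Pipe B: V = Q/A = 0.07433/0.01791 = 4.151 m/s; Re = 1.906e+04; ε/D = 2.52e-05; Haaland → f = 0.02609; ΔP_B = f(L/D)(ρV²/2) = 3.178e+04 Pa.
ΔP_A/ΔP_B = 6.815e+04/3.178e+04 = 2.14.

ΔP_A/ΔP_B ≈ 2.14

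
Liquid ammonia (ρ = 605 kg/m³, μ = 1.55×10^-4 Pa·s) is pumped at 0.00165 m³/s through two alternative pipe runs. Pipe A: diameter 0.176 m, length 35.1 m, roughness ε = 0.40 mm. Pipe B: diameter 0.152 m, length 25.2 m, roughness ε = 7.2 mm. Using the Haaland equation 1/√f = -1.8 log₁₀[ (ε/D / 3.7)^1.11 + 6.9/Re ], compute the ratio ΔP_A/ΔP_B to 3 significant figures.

Pipe A: V = Q/A = 0.00165/0.02433 = 0.06782 m/s; Re = 4.659e+04; ε/D = 0.00227; Haaland → f = 0.02707; ΔP_A = f(L/D)(ρV²/2) = 7.513 Pa.
Pipe B: V = Q/A = 0.00165/0.01815 = 0.09093 m/s; Re = 5.395e+04; ε/D = 0.0474; Haaland → f = 0.07039; ΔP_B = f(L/D)(ρV²/2) = 29.19 Pa.
ΔP_A/ΔP_B = 7.513/29.19 = 0.257.

ΔP_A/ΔP_B ≈ 0.257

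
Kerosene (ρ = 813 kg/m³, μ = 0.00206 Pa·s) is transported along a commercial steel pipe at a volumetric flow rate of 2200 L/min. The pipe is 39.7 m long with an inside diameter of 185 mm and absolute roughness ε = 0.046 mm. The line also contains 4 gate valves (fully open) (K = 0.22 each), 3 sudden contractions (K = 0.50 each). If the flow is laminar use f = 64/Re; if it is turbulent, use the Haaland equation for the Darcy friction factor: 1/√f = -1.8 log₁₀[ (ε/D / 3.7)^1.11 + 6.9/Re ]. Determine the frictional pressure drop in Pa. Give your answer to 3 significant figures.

Q = 2200 L/min = 2200/60000 = 0.03667 m³/s.
Cross-sectional area A = πD²/4 = π(0.185)²/4 = 0.02688 m²; mean velocity V = Q/A = 0.03667/0.02688 = 1.364 m/s.
Reynolds number Re = ρVD/μ = 813 · 1.364 · 0.185 / 0.00206 = 9.959e+04.
Re > 4000 → turbulent. Relative roughness ε/D = 4.6e-05/0.185 = 0.000249. Haaland: 1/√f = -1.8 log₁₀[(0.000249/3.7)^1.11 + 6.9/9.959e+04] = -1.8 log₁₀[2.34e-05 + 6.93e-05] = 7.26, so f = 0.01897.
Total minor-loss coefficient ΣK = 4·0.22 + 3·0.5 = 2.38.
ΔP = [f·L/D + ΣK]·(ρV²/2) = [0.01897·39.7/0.185 + 2.38]·(813·1.364²/2) = [4.072 + 2.38]·756.4 = 4880 Pa.

ΔP ≈ 4880 Pa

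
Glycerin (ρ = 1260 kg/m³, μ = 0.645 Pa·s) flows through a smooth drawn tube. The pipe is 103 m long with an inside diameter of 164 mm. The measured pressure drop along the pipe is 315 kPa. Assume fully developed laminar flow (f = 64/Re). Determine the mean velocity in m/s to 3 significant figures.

For laminar flow, f = 64/Re with Re = ρVD/μ, so Darcy-Weisbach reduces to ΔP = 32μLV/D². Solving for V: V = ΔP·D²/(32μL) = 3.15e+05·(0.164)²/(32·0.645·103) = 3.985 m/s.
Check: Re = ρVD/μ = 1260·3.985·0.164/0.645 = 1277 < 2300, so the laminar assumption holds.

V ≈ 3.99 m/s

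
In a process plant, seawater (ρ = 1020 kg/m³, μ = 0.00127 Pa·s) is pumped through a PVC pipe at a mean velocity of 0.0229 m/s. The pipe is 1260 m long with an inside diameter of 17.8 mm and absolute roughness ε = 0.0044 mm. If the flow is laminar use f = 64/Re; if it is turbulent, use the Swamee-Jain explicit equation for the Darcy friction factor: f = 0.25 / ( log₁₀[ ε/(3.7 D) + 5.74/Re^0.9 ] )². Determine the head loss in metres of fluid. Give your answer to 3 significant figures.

h_f ≈ 0.370 m

Reynolds number Re = ρVD/μ = 1020 · 0.0229 · 0.0178 / 0.00127 = 327.4.
Re < 2300 → laminar flow, so f = 64/Re = 64/327.4 = 0.1955 (the turbulent correlation is not needed).
Darcy-Weisbach: ΔP = f(L/D)(ρV²/2) = 0.1955·(1260/0.0178)·(1020·0.0229²/2) = 0.1955·7.079e+04·0.2674 = 3701 Pa.
Head loss h_f = ΔP/(ρg) = 3701/(1020·9.81) = 0.370 m.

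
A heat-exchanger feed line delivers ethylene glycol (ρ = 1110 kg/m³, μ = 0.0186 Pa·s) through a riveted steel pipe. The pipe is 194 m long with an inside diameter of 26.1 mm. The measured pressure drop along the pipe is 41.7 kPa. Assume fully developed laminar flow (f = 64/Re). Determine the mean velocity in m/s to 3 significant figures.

For laminar flow, f = 64/Re with Re = ρVD/μ, so Darcy-Weisbach reduces to ΔP = 32μLV/D². Solving for V: V = ΔP·D²/(32μL) = 4.17e+04·(0.0261)²/(32·0.0186·194) = 0.246 m/s.
Check: Re = ρVD/μ = 1110·0.246·0.0261/0.0186 = 383.2 < 2300, so the laminar assumption holds.

V ≈ 0.246 m/s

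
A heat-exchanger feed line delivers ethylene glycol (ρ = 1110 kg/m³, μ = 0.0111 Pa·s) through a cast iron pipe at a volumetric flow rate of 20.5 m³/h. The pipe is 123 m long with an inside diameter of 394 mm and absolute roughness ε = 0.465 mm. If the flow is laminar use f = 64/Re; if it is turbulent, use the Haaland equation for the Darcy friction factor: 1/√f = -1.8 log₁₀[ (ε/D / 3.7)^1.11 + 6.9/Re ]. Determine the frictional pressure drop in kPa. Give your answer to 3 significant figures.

Q = 20.5 m³/h = 20.5/3600 = 0.005694 m³/s.
Cross-sectional area A = πD²/4 = π(0.394)²/4 = 0.1219 m²; mean velocity V = Q/A = 0.005694/0.1219 = 0.04671 m/s.
Reynolds number Re = ρVD/μ = 1110 · 0.04671 · 0.394 / 0.0111 = 1840.
Re < 2300 → laminar flow, so f = 64/Re = 64/1840 = 0.03478 (the turbulent correlation is not needed).
Darcy-Weisbach: ΔP = f(L/D)(ρV²/2) = 0.03478·(123/0.394)·(1110·0.04671²/2) = 0.03478·312.2·1.211 = 13.14 Pa.
ΔP = 13.14 Pa = 0.0131 kPa.

ΔP ≈ 0.0131 kPa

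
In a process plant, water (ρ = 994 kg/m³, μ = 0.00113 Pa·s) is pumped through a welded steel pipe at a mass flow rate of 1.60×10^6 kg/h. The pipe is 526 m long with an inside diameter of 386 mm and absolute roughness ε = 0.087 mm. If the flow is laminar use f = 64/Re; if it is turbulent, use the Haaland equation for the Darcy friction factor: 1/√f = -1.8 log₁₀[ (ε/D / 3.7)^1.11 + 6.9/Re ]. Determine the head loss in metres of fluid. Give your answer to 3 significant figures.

h_f ≈ 14.9 m

ṁ = 1.60×10^6 kg/h = 1.60×10^6/3600 = 444.4 kg/s.
A = πD²/4 = π(0.386)²/4 = 0.117 m²; mean velocity V = ṁ/(ρA) = 444.4/(994 · 0.117) = 3.821 m/s.
Reynolds number Re = ρVD/μ = 994 · 3.821 · 0.386 / 0.00113 = 1.297e+06.
Re > 4000 → turbulent. Relative roughness ε/D = 8.7e-05/0.386 = 0.000225. Haaland: 1/√f = -1.8 log₁₀[(0.000225/3.7)^1.11 + 6.9/1.297e+06] = -1.8 log₁₀[2.09e-05 + 5.32e-06] = 8.245, so f = 0.01471.
Darcy-Weisbach: ΔP = f(L/D)(ρV²/2) = 0.01471·(526/0.386)·(994·3.821²/2) = 0.01471·1363·7256 = 1.454e+05 Pa.
Head loss h_f = ΔP/(ρg) = 1.454e+05/(994·9.81) = 14.9 m.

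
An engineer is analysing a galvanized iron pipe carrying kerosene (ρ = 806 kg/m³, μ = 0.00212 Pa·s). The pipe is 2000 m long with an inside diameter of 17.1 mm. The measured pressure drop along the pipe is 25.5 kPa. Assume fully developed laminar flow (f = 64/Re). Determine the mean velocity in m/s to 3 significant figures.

For laminar flow, f = 64/Re with Re = ρVD/μ, so Darcy-Weisbach reduces to ΔP = 32μLV/D². Solving for V: V = ΔP·D²/(32μL) = 2.55e+04·(0.0171)²/(32·0.00212·2000) = 0.05496 m/s.
Check: Re = ρVD/μ = 806·0.05496·0.0171/0.00212 = 357.3 < 2300, so the laminar assumption holds.

V ≈ 0.0550 m/s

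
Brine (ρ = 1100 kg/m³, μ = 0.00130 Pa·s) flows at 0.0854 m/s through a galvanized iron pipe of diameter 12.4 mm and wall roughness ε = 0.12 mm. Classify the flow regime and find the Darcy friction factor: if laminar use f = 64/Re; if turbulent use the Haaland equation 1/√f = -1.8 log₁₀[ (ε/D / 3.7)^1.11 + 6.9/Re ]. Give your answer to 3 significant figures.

Re = ρVD/μ = 1100·0.0854·0.0124/0.0013 = 896.
Re < 2300 → laminar, so f = 64/Re = 0.07143 (roughness is irrelevant in laminar flow).

f ≈ 0.0714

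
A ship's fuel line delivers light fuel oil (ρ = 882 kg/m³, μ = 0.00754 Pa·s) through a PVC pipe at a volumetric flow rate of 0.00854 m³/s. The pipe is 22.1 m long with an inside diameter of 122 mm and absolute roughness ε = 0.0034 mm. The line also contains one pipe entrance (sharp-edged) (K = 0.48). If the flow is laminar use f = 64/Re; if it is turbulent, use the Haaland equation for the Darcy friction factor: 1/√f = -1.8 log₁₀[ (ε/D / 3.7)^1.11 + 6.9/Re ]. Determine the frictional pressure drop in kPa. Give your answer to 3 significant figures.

Cross-sectional area A = πD²/4 = π(0.122)²/4 = 0.01169 m²; mean velocity V = Q/A = 0.00854/0.01169 = 0.7305 m/s.
Reynolds number Re = ρVD/μ = 882 · 0.7305 · 0.122 / 0.00754 = 1.043e+04.
Re > 4000 → turbulent. Relative roughness ε/D = 3.4e-06/0.122 = 2.79e-05. Haaland: 1/√f = -1.8 log₁₀[(2.79e-05/3.7)^1.11 + 6.9/1.043e+04] = -1.8 log₁₀[2.06e-06 + 0.000662] = 5.72, so f = 0.03056.
Total minor-loss coefficient ΣK = 1·0.48 = 0.48.
ΔP = [f·L/D + ΣK]·(ρV²/2) = [0.03056·22.1/0.122 + 0.48]·(882·0.7305²/2) = [5.536 + 0.48]·235.4 = 1416 Pa.
ΔP = 1416 Pa = 1.42 kPa.

ΔP ≈ 1.42 kPa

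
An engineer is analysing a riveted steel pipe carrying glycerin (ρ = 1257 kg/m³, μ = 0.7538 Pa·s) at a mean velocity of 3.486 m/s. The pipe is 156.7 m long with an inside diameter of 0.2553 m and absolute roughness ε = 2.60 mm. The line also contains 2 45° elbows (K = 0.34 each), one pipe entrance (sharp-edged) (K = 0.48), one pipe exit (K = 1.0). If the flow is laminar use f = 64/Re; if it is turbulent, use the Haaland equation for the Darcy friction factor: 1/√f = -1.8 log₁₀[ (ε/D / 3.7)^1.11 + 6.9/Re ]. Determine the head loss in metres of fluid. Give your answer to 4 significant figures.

Reynolds number Re = ρVD/μ = 1257 · 3.486 · 0.2553 / 0.754 = 1484.
Re < 2300 → laminar flow, so f = 64/Re = 64/1484 = 0.04312 (the turbulent correlation is not needed).
Total minor-loss coefficient ΣK = 2·0.34 + 1·0.48 + 1·1 = 2.16.
ΔP = [f·L/D + ΣK]·(ρV²/2) = [0.04312·156.7/0.2553 + 2.16]·(1257·3.486²/2) = [26.47 + 2.16]·7638 = 2.187e+05 Pa.
Head loss h_f = ΔP/(ρg) = 2.187e+05/(1257·9.81) = 17.73 m.

h_f ≈ 17.73 m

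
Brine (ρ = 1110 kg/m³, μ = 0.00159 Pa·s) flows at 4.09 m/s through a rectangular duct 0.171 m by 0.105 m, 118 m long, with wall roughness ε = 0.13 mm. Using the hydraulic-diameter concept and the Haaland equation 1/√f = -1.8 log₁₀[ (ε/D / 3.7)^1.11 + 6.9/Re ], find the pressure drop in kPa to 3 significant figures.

ΔP ≈ 171 kPa

Hydraulic diameter D_h = 4A/P = 4·(0.171·0.105)/(2·(0.171+0.105)) = 0.07182/0.552 = 0.1301 m.
Re = ρVD_h/μ = 1110·4.09·0.1301/0.00159 = 3.715e+05.
ε/D_h = 0.00013/0.1301 = 0.000999; Haaland gives 1/√f = -1.8 log₁₀[0.000109+1.86e-05] = 7.007, so f = 0.02037.
ΔP = f(L/D_h)(ρV²/2) = 0.02037·118/0.1301·9284 = 1.715e+05 Pa.
ΔP = 171 kPa.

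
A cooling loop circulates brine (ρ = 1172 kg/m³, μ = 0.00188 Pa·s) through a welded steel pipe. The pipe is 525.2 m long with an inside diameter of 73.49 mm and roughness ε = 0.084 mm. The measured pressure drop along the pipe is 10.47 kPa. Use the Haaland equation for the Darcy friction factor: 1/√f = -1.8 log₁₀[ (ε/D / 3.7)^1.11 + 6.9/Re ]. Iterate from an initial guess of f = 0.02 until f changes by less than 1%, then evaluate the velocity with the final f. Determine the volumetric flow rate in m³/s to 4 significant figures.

Rearranging Darcy-Weisbach: V = √(2·ΔP·D/(f·L·ρ)). With ε/D = 8.4e-05/0.07349 = 0.00114, iterate starting from f = 0.02:
  f = 0.02 → V = √(2·1.047e+04·0.07349/(0.02·525.2·1172)) = 0.3536 m/s; Re = ρVD/μ = 1.62e+04; f → 0.02909
  f = 0.02909 → V = 0.2932 m/s; Re = 1.343e+04; f → 0.03027
  f = 0.03027 → V = 0.2874 m/s; Re = 1.317e+04; f → 0.0304
Converged (Δf/f < 1%). With the final f = 0.0304: V = √(2·1.047e+04·0.07349/(0.0304·525.2·1172)) = 0.2868 m/s.
Q = V·A = 0.2868·(π/4·0.07349²) = 0.001216 m³/s = 0.001216 m³/s.

Q ≈ 0.001216 m³/s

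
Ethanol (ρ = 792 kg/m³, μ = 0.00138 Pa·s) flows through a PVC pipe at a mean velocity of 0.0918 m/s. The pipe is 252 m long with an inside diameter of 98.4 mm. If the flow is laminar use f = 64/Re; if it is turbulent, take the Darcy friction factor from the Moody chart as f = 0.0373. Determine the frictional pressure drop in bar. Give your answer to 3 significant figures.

ΔP ≈ 0.00319 bar

Reynolds number Re = ρVD/μ = 792 · 0.0918 · 0.0984 / 0.00138 = 5184.
Re > 4000 → turbulent; use the Moody-chart value f = 0.0373.
Darcy-Weisbach: ΔP = f(L/D)(ρV²/2) = 0.0373·(252/0.0984)·(792·0.0918²/2) = 0.0373·2561·3.337 = 318.8 Pa.
ΔP = 318.8 Pa = 0.00319 bar.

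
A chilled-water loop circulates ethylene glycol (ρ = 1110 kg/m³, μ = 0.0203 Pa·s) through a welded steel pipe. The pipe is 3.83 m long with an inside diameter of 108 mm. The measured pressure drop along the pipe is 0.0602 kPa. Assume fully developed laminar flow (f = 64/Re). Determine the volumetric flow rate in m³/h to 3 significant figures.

Q ≈ 9.31 m³/h

For laminar flow, f = 64/Re with Re = ρVD/μ, so Darcy-Weisbach reduces to ΔP = 32μLV/D². Solving for V: V = ΔP·D²/(32μL) = 60.2·(0.108)²/(32·0.0203·3.83) = 0.2822 m/s.
Check: Re = ρVD/μ = 1110·0.2822·0.108/0.0203 = 1667 < 2300, so the laminar assumption holds.
Q = V·A = 0.2822·(π/4·0.108²) = 0.002585 m³/s = 9.31 m³/h.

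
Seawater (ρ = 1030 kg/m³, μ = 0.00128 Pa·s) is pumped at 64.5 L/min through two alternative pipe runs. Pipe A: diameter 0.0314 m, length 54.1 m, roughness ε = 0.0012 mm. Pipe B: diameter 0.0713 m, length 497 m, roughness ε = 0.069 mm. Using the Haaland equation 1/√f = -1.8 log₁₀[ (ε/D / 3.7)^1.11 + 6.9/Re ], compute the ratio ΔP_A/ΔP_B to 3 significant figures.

ΔP_A/ΔP_B ≈ 5.10

Pipe A: V = Q/A = 0.001075/0.0007744 = 1.388 m/s; Re = 3.508e+04; ε/D = 3.82e-05; Haaland → f = 0.02255; ΔP_A = f(L/D)(ρV²/2) = 3.856e+04 Pa.
Pipe B: V = Q/A = 0.001075/0.003993 = 0.2692 m/s; Re = 1.545e+04; ε/D = 0.000968; Haaland → f = 0.02908; ΔP_B = f(L/D)(ρV²/2) = 7567 Pa.
ΔP_A/ΔP_B = 3.856e+04/7567 = 5.10.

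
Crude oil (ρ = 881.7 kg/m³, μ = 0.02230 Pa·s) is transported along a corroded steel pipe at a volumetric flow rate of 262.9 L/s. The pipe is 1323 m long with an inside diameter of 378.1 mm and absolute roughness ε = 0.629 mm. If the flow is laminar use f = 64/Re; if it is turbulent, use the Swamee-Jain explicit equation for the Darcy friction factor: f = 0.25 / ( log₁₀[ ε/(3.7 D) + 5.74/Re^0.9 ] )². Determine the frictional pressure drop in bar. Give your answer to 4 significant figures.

Q = 262.9 L/s = 262.9/1000 = 0.2629 m³/s.
Cross-sectional area A = πD²/4 = π(0.3781)²/4 = 0.1123 m²; mean velocity V = Q/A = 0.2629/0.1123 = 2.341 m/s.
Reynolds number Re = ρVD/μ = 881.7 · 2.341 · 0.3781 / 0.0223 = 3.5e+04.
Re > 4000 → turbulent. Relative roughness ε/D = 0.000629/0.3781 = 0.00166. Swamee-Jain: f = 0.25/(log₁₀[0.00166/3.7 + 5.74/3.5e+04^0.9])² = 0.25/(log₁₀[0.00045 + 0.000467])² = 0.25/(-3.038)² = 0.02709.
Darcy-Weisbach: ΔP = f(L/D)(ρV²/2) = 0.02709·(1323/0.3781)·(881.7·2.341²/2) = 0.02709·3499·2417 = 2.291e+05 Pa.
ΔP = 2.291e+05 Pa = 2.291 bar.

ΔP ≈ 2.291 bar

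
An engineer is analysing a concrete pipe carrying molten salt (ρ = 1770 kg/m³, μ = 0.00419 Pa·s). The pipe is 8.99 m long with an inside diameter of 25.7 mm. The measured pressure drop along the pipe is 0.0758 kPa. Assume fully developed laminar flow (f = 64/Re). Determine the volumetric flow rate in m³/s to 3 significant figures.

For laminar flow, f = 64/Re with Re = ρVD/μ, so Darcy-Weisbach reduces to ΔP = 32μLV/D². Solving for V: V = ΔP·D²/(32μL) = 75.8·(0.0257)²/(32·0.00419·8.99) = 0.04153 m/s.
Check: Re = ρVD/μ = 1770·0.04153·0.0257/0.00419 = 450.9 < 2300, so the laminar assumption holds.
Q = V·A = 0.04153·(π/4·0.0257²) = 2.155e-05 m³/s = 2.15×10^-5 m³/s.

Q ≈ 2.15×10^-5 m³/s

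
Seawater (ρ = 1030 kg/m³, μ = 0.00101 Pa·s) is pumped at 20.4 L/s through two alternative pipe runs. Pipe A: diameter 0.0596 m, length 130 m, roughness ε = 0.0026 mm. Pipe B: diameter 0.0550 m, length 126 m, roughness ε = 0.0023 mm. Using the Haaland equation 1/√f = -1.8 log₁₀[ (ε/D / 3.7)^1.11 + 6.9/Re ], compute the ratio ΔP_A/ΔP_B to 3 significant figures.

Pipe A: V = Q/A = 0.0204/0.00279 = 7.312 m/s; Re = 4.444e+05; ε/D = 4.36e-05; Haaland → f = 0.01383; ΔP_A = f(L/D)(ρV²/2) = 8.309e+05 Pa.
Pipe B: V = Q/A = 0.0204/0.002376 = 8.586 m/s; Re = 4.816e+05; ε/D = 4.18e-05; Haaland → f = 0.01365; ΔP_B = f(L/D)(ρV²/2) = 1.187e+06 Pa.
ΔP_A/ΔP_B = 8.309e+05/1.187e+06 = 0.700.

ΔP_A/ΔP_B ≈ 0.700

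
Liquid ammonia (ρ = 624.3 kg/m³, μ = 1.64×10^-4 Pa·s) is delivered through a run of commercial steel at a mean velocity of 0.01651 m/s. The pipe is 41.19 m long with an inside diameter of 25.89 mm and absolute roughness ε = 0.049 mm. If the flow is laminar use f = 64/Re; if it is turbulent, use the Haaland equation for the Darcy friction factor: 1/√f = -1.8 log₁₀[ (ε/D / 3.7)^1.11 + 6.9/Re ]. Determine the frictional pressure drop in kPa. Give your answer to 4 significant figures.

Reynolds number Re = ρVD/μ = 624.3 · 0.01651 · 0.02589 / 0.000164 = 1627.
Re < 2300 → laminar flow, so f = 64/Re = 64/1627 = 0.03933 (the turbulent correlation is not needed).
Darcy-Weisbach: ΔP = f(L/D)(ρV²/2) = 0.03933·(41.19/0.02589)·(624.3·0.01651²/2) = 0.03933·1591·0.08509 = 5.324 Pa.
ΔP = 5.324 Pa = 0.005324 kPa.

ΔP ≈ 0.005324 kPa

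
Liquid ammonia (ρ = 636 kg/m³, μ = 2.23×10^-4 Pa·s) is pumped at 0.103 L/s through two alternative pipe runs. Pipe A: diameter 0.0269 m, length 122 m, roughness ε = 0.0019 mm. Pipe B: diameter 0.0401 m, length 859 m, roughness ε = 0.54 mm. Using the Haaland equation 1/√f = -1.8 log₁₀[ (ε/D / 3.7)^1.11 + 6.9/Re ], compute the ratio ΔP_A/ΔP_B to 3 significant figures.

ΔP_A/ΔP_B ≈ 0.634

Pipe A: V = Q/A = 0.000103/0.0005683 = 0.1812 m/s; Re = 1.39e+04; ε/D = 7.06e-05; Haaland → f = 0.02835; ΔP_A = f(L/D)(ρV²/2) = 1343 Pa.
Pipe B: V = Q/A = 0.000103/0.001263 = 0.08156 m/s; Re = 9327; ε/D = 0.0135; Haaland → f = 0.04679; ΔP_B = f(L/D)(ρV²/2) = 2120 Pa.
ΔP_A/ΔP_B = 1343/2120 = 0.634.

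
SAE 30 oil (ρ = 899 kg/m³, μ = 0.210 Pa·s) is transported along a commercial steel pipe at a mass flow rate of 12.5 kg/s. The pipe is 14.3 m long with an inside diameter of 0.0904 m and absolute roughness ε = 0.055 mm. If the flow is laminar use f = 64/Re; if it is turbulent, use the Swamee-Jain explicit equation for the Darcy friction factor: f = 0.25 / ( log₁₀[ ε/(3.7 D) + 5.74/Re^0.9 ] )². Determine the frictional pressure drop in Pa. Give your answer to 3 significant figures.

A = πD²/4 = π(0.0904)²/4 = 0.006418 m²; mean velocity V = ṁ/(ρA) = 12.5/(899 · 0.006418) = 2.166 m/s.
Reynolds number Re = ρVD/μ = 899 · 2.166 · 0.0904 / 0.21 = 838.4.
Re < 2300 → laminar flow, so f = 64/Re = 64/838.4 = 0.07634 (the turbulent correlation is not needed).
Darcy-Weisbach: ΔP = f(L/D)(ρV²/2) = 0.07634·(14.3/0.0904)·(899·2.166²/2) = 0.07634·158.2·2109 = 2.547e+04 Pa.

ΔP ≈ 25500 Pa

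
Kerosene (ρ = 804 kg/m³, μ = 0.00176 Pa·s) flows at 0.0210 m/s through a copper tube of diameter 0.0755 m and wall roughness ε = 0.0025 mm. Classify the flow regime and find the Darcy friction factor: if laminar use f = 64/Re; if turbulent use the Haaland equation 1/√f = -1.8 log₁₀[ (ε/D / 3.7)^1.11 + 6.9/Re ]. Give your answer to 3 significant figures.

f ≈ 0.0884

Re = ρVD/μ = 804·0.021·0.0755/0.00176 = 724.3.
Re < 2300 → laminar, so f = 64/Re = 0.08836 (roughness is irrelevant in laminar flow).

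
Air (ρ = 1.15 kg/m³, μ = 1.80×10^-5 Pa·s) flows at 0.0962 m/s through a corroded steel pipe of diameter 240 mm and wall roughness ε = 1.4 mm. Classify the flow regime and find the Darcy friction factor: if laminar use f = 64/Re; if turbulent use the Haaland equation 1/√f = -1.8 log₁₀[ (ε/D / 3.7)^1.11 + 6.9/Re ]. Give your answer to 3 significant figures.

Re = ρVD/μ = 1.15·0.0962·0.24/1.8e-05 = 1475.
Re < 2300 → laminar, so f = 64/Re = 0.04339 (roughness is irrelevant in laminar flow).

f ≈ 0.0434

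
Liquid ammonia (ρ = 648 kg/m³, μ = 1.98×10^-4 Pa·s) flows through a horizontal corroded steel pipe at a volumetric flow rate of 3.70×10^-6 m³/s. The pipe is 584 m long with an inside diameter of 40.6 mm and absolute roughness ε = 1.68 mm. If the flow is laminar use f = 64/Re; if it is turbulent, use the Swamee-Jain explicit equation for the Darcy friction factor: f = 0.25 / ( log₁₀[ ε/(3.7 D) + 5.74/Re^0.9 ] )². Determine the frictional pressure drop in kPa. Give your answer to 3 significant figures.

ΔP ≈ 0.00642 kPa

Cross-sectional area A = πD²/4 = π(0.0406)²/4 = 0.001295 m²; mean velocity V = Q/A = 3.7e-06/0.001295 = 0.002858 m/s.
Reynolds number Re = ρVD/μ = 648 · 0.002858 · 0.0406 / 0.000198 = 379.7.
Re < 2300 → laminar flow, so f = 64/Re = 64/379.7 = 0.1685 (the turbulent correlation is not needed).
Darcy-Weisbach: ΔP = f(L/D)(ρV²/2) = 0.1685·(584/0.0406)·(648·0.002858²/2) = 0.1685·1.438e+04·0.002646 = 6.416 Pa.
ΔP = 6.416 Pa = 0.00642 kPa.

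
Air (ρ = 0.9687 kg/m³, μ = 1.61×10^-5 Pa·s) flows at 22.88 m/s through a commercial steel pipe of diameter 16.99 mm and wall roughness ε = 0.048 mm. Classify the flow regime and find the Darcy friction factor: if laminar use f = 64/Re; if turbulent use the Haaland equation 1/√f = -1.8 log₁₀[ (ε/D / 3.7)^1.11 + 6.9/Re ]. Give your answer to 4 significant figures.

Re = ρVD/μ = 0.9687·22.88·0.01699/1.61e-05 = 2.339e+04.
Re > 4000 → turbulent. ε/D = 4.8e-05/0.01699 = 0.00283; Haaland: 1/√f = -1.8 log₁₀[0.000347 + 0.000295] = 5.747, so f = 0.03028.

f ≈ 0.03028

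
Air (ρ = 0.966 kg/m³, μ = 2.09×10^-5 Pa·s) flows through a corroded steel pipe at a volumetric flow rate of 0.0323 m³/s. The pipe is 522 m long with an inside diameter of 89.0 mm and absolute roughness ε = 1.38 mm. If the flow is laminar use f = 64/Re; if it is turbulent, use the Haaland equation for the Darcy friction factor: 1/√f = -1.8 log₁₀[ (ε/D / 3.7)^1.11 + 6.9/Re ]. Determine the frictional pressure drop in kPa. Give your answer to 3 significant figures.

Cross-sectional area A = πD²/4 = π(0.089)²/4 = 0.006221 m²; mean velocity V = Q/A = 0.0323/0.006221 = 5.192 m/s.
Reynolds number Re = ρVD/μ = 0.966 · 5.192 · 0.089 / 2.09e-05 = 2.136e+04.
Re > 4000 → turbulent. Relative roughness ε/D = 0.00138/0.089 = 0.0155. Haaland: 1/√f = -1.8 log₁₀[(0.0155/3.7)^1.11 + 6.9/2.136e+04] = -1.8 log₁₀[0.00229 + 0.000323] = 4.648, so f = 0.04629.
Darcy-Weisbach: ΔP = f(L/D)(ρV²/2) = 0.04629·(522/0.089)·(0.966·5.192²/2) = 0.04629·5865·13.02 = 3535 Pa.
ΔP = 3535 Pa = 3.54 kPa.

ΔP ≈ 3.54 kPa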